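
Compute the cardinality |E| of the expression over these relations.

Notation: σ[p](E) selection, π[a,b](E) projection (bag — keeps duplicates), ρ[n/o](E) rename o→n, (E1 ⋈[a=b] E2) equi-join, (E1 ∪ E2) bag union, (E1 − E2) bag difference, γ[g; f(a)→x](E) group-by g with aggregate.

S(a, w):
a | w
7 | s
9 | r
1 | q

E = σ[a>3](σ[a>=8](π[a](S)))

Subexpression sizes:
  S → 3
  π[a](S) → 3
  σ[a>=8](π[a](S)) → 1
  σ[a>3](σ[a>=8](π[a](S))) → 1

|E| = 1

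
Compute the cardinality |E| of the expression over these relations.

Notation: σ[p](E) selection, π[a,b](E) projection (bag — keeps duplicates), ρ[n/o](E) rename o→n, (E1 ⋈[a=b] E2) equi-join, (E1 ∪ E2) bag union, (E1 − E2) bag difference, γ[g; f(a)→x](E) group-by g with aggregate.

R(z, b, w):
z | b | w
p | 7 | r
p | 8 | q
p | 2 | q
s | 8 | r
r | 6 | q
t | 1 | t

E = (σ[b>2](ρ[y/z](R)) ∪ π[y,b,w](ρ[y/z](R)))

Row counts bottom-up:
  R → 6
  ρ[y/z](R) → 6
  σ[b>2](ρ[y/z](R)) → 4
  R → 6
  ρ[y/z](R) → 6
  π[y,b,w](ρ[y/z](R)) → 6
  (σ[b>2](ρ[y/z](R)) ∪ π[y,b,w](ρ[y/z](R))) → 10

|E| = 10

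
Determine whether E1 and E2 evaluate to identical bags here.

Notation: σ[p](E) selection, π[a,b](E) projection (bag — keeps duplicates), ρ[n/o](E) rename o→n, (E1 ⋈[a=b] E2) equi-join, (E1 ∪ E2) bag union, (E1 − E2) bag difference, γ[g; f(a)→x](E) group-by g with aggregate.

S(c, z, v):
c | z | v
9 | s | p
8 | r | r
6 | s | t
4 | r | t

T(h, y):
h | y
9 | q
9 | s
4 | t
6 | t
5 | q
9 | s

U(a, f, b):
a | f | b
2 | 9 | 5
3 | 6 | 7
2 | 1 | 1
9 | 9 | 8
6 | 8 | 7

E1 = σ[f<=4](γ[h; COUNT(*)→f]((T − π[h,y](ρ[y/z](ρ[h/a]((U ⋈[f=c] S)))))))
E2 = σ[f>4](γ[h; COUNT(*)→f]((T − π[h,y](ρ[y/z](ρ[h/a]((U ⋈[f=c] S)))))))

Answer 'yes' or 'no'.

E1 stepwise |·|:
  T → 6
  U → 5
  S → 4
  (U ⋈[f=c] S) → 4
  ρ[h/a]((U ⋈[f=c] S)) → 4
  ρ[y/z](ρ[h/a]((U ⋈[f=c] S))) → 4
  π[h,y](ρ[y/z](ρ[h/a]((U ⋈[f=c] S)))) → 4
  (T − π[h,y](ρ[y/z](ρ[h/a]((U ⋈[f=c] S))))) → 5
  γ[h; COUNT(*)→f]((T − π[h,y](ρ[y/z](ρ[h/a]((U ⋈[f=c] S)))))) → 4
  σ[f<=4](γ[h; COUNT(*)→f]((T − π[h,y](ρ[y/z](ρ[h/a]((U ⋈[f=c] S))))))) → 4
E2 stepwise |·|:
  T → 6
  U → 5
  S → 4
  (U ⋈[f=c] S) → 4
  ρ[h/a]((U ⋈[f=c] S)) → 4
  ρ[y/z](ρ[h/a]((U ⋈[f=c] S))) → 4
  π[h,y](ρ[y/z](ρ[h/a]((U ⋈[f=c] S)))) → 4
  (T − π[h,y](ρ[y/z](ρ[h/a]((U ⋈[f=c] S))))) → 5
  γ[h; COUNT(*)→f]((T − π[h,y](ρ[y/z](ρ[h/a]((U ⋈[f=c] S)))))) → 4
  σ[f>4](γ[h; COUNT(*)→f]((T − π[h,y](ρ[y/z](ρ[h/a]((U ⋈[f=c] S))))))) → 0

E1 result:
h | f
4 | 1
5 | 1
6 | 1
9 | 2
E2 result:
h | f
(0 rows)
Witness: (6, 1) appears 1× in E1 but 0× in E2.

no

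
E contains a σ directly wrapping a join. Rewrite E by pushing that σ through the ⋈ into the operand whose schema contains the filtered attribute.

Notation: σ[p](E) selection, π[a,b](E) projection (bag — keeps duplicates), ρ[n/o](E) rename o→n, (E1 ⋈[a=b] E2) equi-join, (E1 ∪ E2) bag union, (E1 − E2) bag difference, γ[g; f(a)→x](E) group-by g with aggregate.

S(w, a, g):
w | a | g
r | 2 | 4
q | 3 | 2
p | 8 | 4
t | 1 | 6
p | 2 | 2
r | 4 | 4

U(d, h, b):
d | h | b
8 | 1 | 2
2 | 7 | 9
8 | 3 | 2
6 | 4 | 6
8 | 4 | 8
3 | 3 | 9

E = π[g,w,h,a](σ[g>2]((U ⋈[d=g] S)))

σ filters on g, owned by the right side.
E' = π[g,w,h,a]((U ⋈[d=g] σ[g>2](S)))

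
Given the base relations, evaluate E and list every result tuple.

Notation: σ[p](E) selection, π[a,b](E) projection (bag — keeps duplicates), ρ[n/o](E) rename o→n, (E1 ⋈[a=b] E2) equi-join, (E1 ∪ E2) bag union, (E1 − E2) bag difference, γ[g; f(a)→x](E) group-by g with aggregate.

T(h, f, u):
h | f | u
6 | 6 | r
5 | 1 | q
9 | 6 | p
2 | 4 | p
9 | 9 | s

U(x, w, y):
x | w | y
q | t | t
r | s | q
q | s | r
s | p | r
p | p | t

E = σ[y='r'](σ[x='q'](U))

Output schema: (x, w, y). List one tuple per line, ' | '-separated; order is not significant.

Stepwise |·|:
  U → 5
  σ[x='q'](U) → 2
  σ[y='r'](σ[x='q'](U)) → 1

== RESULT ==
x | w | y
q | s | r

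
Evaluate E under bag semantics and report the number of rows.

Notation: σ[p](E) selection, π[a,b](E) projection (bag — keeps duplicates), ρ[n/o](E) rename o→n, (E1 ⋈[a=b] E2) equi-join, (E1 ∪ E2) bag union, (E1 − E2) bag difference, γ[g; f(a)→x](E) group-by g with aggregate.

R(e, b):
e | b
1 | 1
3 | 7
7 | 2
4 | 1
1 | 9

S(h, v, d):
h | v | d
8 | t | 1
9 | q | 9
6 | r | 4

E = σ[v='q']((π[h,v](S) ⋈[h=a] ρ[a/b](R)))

Per-node cardinality:
  S → 3
  π[h,v](S) → 3
  R → 5
  ρ[a/b](R) → 5
  (π[h,v](S) ⋈[h=a] ρ[a/b](R)) → 1
  σ[v='q']((π[h,v](S) ⋈[h=a] ρ[a/b](R))) → 1

|E| = 1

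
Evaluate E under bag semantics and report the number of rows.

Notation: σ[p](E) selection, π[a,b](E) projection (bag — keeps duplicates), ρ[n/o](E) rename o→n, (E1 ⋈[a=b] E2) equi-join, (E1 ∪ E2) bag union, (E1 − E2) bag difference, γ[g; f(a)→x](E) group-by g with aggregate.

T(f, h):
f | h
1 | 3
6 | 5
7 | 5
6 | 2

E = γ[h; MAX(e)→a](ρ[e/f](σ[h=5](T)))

Stepwise |·|:
  T → 4
  σ[h=5](T) → 2
  ρ[e/f](σ[h=5](T)) → 2
  γ[h; MAX(e)→a](ρ[e/f](σ[h=5](T))) → 1

|E| = 1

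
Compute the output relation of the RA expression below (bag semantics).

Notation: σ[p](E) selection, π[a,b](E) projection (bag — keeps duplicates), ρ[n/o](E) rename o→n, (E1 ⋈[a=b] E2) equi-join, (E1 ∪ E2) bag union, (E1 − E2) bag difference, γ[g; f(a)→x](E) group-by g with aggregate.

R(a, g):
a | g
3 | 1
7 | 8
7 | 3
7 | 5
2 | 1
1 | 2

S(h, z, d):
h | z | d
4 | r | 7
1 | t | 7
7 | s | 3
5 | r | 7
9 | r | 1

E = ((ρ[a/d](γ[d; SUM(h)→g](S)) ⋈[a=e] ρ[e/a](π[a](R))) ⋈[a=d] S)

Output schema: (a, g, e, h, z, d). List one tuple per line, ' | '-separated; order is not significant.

Row counts bottom-up:
  S → 5
  γ[d; SUM(h)→g](S) → 3
  ρ[a/d](γ[d; SUM(h)→g](S)) → 3
  R → 6
  π[a](R) → 6
  ρ[e/a](π[a](R)) → 6
  (ρ[a/d](γ[d; SUM(h)→g](S)) ⋈[a=e] ρ[e/a](π[a](R))) → 5
  S → 5
  ((ρ[a/d](γ[d; SUM(h)→g](S)) ⋈[a=e] ρ[e/a](π[a](R))) ⋈[a=d] S) → 11

== RESULT ==
a | g | e | h | z | d
1 | 9 | 1 | 9 | r | 1
3 | 7 | 3 | 7 | s | 3
7 | 10 | 7 | 1 | t | 7
7 | 10 | 7 | 1 | t | 7
7 | 10 | 7 | 1 | t | 7
7 | 10 | 7 | 4 | r | 7
7 | 10 | 7 | 4 | r | 7
7 | 10 | 7 | 4 | r | 7
7 | 10 | 7 | 5 | r | 7
7 | 10 | 7 | 5 | r | 7
7 | 10 | 7 | 5 | r | 7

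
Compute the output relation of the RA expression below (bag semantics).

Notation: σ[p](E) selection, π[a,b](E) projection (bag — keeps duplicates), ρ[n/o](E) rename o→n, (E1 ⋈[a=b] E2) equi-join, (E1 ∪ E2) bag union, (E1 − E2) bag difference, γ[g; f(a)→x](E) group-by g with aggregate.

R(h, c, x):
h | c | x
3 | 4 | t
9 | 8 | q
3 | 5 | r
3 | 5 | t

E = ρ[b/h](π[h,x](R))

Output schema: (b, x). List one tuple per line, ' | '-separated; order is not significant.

Subexpression sizes:
  R → 4
  π[h,x](R) → 4
  ρ[b/h](π[h,x](R)) → 4

== RESULT ==
b | x
3 | r
3 | t
3 | t
9 | q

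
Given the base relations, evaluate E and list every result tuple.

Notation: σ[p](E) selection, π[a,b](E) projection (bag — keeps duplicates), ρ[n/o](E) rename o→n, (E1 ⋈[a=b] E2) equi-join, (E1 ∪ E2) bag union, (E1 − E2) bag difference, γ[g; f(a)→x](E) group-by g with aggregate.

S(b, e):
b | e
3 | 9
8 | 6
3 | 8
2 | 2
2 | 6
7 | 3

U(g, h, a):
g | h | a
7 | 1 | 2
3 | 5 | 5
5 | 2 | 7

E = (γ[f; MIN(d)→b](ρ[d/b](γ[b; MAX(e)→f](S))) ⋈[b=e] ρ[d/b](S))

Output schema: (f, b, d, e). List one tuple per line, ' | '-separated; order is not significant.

Row counts bottom-up:
  S → 6
  γ[b; MAX(e)→f](S) → 4
  ρ[d/b](γ[b; MAX(e)→f](S)) → 4
  γ[f; MIN(d)→b](ρ[d/b](γ[b; MAX(e)→f](S))) → 3
  S → 6
  ρ[d/b](S) → 6
  (γ[f; MIN(d)→b](ρ[d/b](γ[b; MAX(e)→f](S))) ⋈[b=e] ρ[d/b](S)) → 2

== RESULT ==
f | b | d | e
6 | 2 | 2 | 2
9 | 3 | 7 | 3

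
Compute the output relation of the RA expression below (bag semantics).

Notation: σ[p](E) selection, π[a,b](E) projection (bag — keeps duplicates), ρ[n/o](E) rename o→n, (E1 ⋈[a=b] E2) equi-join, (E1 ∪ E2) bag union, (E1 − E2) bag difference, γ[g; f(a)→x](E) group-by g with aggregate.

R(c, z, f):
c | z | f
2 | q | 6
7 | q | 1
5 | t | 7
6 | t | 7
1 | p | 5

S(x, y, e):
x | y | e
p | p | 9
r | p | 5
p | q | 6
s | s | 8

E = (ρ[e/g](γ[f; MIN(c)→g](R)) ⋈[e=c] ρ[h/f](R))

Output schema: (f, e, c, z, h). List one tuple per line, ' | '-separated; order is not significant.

Stepwise |·|:
  R → 5
  γ[f; MIN(c)→g](R) → 4
  ρ[e/g](γ[f; MIN(c)→g](R)) → 4
  R → 5
  ρ[h/f](R) → 5
  (ρ[e/g](γ[f; MIN(c)→g](R)) ⋈[e=c] ρ[h/f](R)) → 4

== RESULT ==
f | e | c | z | h
1 | 7 | 7 | q | 1
5 | 1 | 1 | p | 5
6 | 2 | 2 | q | 6
7 | 5 | 5 | t | 7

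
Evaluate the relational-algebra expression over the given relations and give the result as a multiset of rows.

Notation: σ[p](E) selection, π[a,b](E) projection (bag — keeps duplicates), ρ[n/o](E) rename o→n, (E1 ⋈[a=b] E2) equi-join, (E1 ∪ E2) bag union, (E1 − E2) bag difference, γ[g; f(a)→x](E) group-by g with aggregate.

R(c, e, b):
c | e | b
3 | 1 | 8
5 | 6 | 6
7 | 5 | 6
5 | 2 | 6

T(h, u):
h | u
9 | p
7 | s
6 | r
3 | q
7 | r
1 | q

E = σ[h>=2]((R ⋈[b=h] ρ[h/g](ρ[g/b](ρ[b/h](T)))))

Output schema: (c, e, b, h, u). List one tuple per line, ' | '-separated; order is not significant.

Subexpression sizes:
  R → 4
  T → 6
  ρ[b/h](T) → 6
  ρ[g/b](ρ[b/h](T)) → 6
  ρ[h/g](ρ[g/b](ρ[b/h](T))) → 6
  (R ⋈[b=h] ρ[h/g](ρ[g/b](ρ[b/h](T)))) → 3
  σ[h>=2]((R ⋈[b=h] ρ[h/g](ρ[g/b](ρ[b/h](T))))) → 3

== RESULT ==
c | e | b | h | u
5 | 2 | 6 | 6 | r
5 | 6 | 6 | 6 | r
7 | 5 | 6 | 6 | r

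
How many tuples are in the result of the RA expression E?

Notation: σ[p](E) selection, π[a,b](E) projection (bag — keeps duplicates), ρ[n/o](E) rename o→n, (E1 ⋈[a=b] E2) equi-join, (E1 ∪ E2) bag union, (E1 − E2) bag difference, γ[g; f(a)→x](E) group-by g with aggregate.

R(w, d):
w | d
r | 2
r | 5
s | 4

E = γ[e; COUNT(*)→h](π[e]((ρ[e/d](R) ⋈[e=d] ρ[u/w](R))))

Row counts bottom-up:
  R → 3
  ρ[e/d](R) → 3
  R → 3
  ρ[u/w](R) → 3
  (ρ[e/d](R) ⋈[e=d] ρ[u/w](R)) → 3
  π[e]((ρ[e/d](R) ⋈[e=d] ρ[u/w](R))) → 3
  γ[e; COUNT(*)→h](π[e]((ρ[e/d](R) ⋈[e=d] ρ[u/w](R)))) → 3

|E| = 3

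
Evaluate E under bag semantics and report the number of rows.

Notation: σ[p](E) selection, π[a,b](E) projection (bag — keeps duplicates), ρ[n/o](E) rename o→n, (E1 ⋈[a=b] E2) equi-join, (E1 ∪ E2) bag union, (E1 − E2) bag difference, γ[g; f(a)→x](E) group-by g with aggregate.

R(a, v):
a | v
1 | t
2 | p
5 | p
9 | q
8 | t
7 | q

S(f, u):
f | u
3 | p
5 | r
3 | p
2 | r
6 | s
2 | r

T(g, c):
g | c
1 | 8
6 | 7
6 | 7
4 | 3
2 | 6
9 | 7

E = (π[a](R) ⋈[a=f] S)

Stepwise |·|:
  R → 6
  π[a](R) → 6
  S → 6
  (π[a](R) ⋈[a=f] S) → 3

|E| = 3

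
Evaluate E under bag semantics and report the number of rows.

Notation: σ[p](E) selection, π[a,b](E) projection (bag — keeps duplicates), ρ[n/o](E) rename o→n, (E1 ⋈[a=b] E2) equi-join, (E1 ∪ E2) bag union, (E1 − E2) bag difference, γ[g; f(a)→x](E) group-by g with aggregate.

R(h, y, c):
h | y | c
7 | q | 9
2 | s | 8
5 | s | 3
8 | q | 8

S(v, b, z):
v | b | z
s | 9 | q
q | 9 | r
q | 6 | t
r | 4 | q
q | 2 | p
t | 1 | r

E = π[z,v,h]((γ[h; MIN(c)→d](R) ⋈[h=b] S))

Subexpression sizes:
  R → 4
  γ[h; MIN(c)→d](R) → 4
  S → 6
  (γ[h; MIN(c)→d](R) ⋈[h=b] S) → 1
  π[z,v,h]((γ[h; MIN(c)→d](R) ⋈[h=b] S)) → 1

|E| = 1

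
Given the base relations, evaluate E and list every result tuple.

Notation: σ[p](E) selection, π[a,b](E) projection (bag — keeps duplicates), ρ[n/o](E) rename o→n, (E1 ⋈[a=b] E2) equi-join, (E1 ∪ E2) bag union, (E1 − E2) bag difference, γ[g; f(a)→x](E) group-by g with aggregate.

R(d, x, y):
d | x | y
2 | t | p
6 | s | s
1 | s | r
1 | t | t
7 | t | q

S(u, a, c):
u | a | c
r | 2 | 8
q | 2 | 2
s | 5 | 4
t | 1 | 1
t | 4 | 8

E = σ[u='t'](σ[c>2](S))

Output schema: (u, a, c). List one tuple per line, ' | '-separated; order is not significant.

Subexpression sizes:
  S → 5
  σ[c>2](S) → 3
  σ[u='t'](σ[c>2](S)) → 1

== RESULT ==
u | a | c
t | 4 | 8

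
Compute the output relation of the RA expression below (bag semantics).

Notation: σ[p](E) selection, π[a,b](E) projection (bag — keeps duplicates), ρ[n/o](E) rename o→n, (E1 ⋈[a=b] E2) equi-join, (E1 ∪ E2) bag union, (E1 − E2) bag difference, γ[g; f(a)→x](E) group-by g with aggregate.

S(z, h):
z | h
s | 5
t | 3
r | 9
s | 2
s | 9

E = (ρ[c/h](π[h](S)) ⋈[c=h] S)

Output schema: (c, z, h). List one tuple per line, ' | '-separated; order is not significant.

Stepwise |·|:
  S → 5
  π[h](S) → 5
  ρ[c/h](π[h](S)) → 5
  S → 5
  (ρ[c/h](π[h](S)) ⋈[c=h] S) → 7

== RESULT ==
c | z | h
2 | s | 2
3 | t | 3
5 | s | 5
9 | r | 9
9 | r | 9
9 | s | 9
9 | s | 9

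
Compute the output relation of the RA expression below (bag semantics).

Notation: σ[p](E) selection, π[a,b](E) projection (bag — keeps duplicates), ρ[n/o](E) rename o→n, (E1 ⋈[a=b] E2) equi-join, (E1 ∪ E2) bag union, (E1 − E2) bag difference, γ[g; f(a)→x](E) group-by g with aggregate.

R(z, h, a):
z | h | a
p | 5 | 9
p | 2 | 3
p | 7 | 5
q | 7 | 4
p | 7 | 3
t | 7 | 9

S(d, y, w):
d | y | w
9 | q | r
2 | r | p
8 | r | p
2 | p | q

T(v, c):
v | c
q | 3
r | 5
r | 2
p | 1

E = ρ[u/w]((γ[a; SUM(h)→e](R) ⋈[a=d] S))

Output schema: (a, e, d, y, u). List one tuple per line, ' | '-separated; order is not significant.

Subexpression sizes:
  R → 6
  γ[a; SUM(h)→e](R) → 4
  S → 4
  (γ[a; SUM(h)→e](R) ⋈[a=d] S) → 1
  ρ[u/w]((γ[a; SUM(h)→e](R) ⋈[a=d] S)) → 1

== RESULT ==
a | e | d | y | u
9 | 12 | 9 | q | r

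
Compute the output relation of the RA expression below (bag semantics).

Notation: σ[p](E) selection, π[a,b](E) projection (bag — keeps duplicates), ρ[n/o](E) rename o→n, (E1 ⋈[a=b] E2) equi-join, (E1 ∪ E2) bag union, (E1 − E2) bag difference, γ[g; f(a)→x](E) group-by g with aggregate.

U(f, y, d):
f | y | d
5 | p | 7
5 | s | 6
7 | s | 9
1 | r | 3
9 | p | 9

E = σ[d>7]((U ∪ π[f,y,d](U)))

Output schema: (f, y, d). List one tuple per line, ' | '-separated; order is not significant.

Per-node cardinality:
  U → 5
  U → 5
  π[f,y,d](U) → 5
  (U ∪ π[f,y,d](U)) → 10
  σ[d>7]((U ∪ π[f,y,d](U))) → 4

== RESULT ==
f | y | d
7 | s | 9
7 | s | 9
9 | p | 9
9 | p | 9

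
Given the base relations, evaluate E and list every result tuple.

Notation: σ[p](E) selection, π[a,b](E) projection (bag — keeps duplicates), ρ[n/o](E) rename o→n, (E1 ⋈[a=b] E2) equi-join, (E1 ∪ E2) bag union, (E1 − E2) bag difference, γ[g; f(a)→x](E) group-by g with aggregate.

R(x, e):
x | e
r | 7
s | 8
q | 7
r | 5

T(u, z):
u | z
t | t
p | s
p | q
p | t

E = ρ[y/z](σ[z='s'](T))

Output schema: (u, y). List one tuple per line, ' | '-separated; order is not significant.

Stepwise |·|:
  T → 4
  σ[z='s'](T) → 1
  ρ[y/z](σ[z='s'](T)) → 1

== RESULT ==
u | y
p | s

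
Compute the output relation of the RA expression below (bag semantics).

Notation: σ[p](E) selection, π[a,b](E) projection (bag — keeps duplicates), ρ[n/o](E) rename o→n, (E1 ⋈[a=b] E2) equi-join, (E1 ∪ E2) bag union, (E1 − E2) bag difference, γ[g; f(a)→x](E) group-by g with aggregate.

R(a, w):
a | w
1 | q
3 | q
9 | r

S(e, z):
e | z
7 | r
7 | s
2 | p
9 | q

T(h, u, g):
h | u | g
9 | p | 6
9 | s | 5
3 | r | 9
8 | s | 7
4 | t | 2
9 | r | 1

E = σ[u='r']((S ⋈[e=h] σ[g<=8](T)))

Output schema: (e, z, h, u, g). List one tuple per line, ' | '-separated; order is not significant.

Stepwise |·|:
  S → 4
  T → 6
  σ[g<=8](T) → 5
  (S ⋈[e=h] σ[g<=8](T)) → 3
  σ[u='r']((S ⋈[e=h] σ[g<=8](T))) → 1

== RESULT ==
e | z | h | u | g
9 | q | 9 | r | 1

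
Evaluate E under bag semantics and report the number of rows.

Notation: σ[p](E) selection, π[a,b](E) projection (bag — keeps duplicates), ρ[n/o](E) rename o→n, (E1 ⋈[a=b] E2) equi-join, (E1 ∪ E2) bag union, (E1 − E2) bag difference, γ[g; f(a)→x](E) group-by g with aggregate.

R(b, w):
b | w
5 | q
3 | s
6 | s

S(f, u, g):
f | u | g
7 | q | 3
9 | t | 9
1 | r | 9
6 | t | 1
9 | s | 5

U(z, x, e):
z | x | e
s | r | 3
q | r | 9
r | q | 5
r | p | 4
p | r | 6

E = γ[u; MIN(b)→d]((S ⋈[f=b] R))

Row counts bottom-up:
  S → 5
  R → 3
  (S ⋈[f=b] R) → 1
  γ[u; MIN(b)→d]((S ⋈[f=b] R)) → 1

|E| = 1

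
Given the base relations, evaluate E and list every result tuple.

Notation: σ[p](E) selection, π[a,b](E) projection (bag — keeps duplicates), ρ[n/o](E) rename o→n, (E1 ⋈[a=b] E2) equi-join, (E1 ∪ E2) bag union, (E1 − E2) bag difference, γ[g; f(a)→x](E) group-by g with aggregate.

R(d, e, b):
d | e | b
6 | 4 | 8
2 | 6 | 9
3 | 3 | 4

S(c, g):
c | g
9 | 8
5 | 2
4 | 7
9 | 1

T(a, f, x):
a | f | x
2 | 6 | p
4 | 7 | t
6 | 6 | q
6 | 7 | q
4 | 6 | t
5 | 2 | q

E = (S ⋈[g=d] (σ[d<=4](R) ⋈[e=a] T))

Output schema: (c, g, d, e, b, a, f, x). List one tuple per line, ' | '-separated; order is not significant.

Row counts bottom-up:
  S → 4
  R → 3
  σ[d<=4](R) → 2
  T → 6
  (σ[d<=4](R) ⋈[e=a] T) → 2
  (S ⋈[g=d] (σ[d<=4](R) ⋈[e=a] T)) → 2

== RESULT ==
c | g | d | e | b | a | f | x
5 | 2 | 2 | 6 | 9 | 6 | 6 | q
5 | 2 | 2 | 6 | 9 | 6 | 7 | q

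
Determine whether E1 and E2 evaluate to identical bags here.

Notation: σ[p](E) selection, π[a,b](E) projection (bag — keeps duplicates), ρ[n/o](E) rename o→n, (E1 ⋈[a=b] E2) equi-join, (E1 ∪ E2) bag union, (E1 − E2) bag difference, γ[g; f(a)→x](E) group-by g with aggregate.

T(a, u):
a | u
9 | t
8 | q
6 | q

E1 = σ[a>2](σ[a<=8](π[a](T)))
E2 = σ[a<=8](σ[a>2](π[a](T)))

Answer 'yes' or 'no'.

E1 subexpression sizes:
  T → 3
  π[a](T) → 3
  σ[a<=8](π[a](T)) → 2
  σ[a>2](σ[a<=8](π[a](T))) → 2
E2 subexpression sizes:
  T → 3
  π[a](T) → 3
  σ[a>2](π[a](T)) → 3
  σ[a<=8](σ[a>2](π[a](T))) → 2

E1 and E2 produce the same multiset:
a
6
8

yes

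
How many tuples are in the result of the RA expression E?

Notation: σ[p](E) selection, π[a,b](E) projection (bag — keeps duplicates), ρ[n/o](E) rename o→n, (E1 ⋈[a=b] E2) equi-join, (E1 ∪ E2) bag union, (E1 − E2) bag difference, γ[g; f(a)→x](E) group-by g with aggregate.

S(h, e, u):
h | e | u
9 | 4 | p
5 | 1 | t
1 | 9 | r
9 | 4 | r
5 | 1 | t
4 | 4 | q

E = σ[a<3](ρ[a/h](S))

Subexpression sizes:
  S → 6
  ρ[a/h](S) → 6
  σ[a<3](ρ[a/h](S)) → 1

|E| = 1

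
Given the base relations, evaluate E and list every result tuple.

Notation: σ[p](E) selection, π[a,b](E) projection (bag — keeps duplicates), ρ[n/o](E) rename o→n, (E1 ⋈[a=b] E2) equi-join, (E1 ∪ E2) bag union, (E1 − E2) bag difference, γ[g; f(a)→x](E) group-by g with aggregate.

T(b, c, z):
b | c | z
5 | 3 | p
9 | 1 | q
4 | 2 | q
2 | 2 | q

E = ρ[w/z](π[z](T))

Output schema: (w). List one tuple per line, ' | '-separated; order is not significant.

Row counts bottom-up:
  T → 4
  π[z](T) → 4
  ρ[w/z](π[z](T)) → 4

== RESULT ==
w
p
q
q
q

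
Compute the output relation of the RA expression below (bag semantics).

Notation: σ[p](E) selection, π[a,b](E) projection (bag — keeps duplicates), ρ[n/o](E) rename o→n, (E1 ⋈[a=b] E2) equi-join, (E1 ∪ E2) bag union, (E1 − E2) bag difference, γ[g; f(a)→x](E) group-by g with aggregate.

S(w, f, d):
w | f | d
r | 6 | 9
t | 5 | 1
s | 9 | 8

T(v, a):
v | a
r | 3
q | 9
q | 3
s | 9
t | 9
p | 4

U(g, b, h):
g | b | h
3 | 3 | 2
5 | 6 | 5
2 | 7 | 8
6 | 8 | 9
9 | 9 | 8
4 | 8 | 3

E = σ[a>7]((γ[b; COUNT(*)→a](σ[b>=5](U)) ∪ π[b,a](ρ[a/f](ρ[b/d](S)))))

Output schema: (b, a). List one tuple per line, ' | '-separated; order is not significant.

Per-node cardinality:
  U → 6
  σ[b>=5](U) → 5
  γ[b; COUNT(*)→a](σ[b>=5](U)) → 4
  S → 3
  ρ[b/d](S) → 3
  ρ[a/f](ρ[b/d](S)) → 3
  π[b,a](ρ[a/f](ρ[b/d](S))) → 3
  (γ[b; COUNT(*)→a](σ[b>=5](U)) ∪ π[b,a](ρ[a/f](ρ[b/d](S)))) → 7
  σ[a>7]((γ[b; COUNT(*)→a](σ[b>=5](U)) ∪ π[b,a](ρ[a/f](ρ[b/d](S))))) → 1

== RESULT ==
b | a
8 | 9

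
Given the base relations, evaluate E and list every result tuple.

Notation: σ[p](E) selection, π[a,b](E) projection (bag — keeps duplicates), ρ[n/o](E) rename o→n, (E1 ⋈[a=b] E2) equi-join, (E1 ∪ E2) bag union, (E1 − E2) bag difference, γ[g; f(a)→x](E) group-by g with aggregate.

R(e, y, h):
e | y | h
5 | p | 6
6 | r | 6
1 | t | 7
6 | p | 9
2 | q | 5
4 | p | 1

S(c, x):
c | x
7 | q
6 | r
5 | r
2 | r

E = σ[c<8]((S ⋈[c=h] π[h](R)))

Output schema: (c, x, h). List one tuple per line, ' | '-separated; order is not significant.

Per-node cardinality:
  S → 4
  R → 6
  π[h](R) → 6
  (S ⋈[c=h] π[h](R)) → 4
  σ[c<8]((S ⋈[c=h] π[h](R))) → 4

== RESULT ==
c | x | h
5 | r | 5
6 | r | 6
6 | r | 6
7 | q | 7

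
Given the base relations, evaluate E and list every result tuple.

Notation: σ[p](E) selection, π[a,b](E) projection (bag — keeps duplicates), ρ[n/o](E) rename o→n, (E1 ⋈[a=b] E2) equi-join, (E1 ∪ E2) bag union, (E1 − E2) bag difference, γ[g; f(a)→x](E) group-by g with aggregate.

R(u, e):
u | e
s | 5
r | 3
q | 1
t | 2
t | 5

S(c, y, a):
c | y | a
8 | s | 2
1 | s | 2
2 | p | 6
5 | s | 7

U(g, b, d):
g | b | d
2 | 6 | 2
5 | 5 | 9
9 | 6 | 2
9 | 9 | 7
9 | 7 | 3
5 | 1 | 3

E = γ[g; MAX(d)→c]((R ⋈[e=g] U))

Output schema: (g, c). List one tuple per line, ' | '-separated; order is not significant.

Row counts bottom-up:
  R → 5
  U → 6
  (R ⋈[e=g] U) → 5
  γ[g; MAX(d)→c]((R ⋈[e=g] U)) → 2

== RESULT ==
g | c
2 | 2
5 | 9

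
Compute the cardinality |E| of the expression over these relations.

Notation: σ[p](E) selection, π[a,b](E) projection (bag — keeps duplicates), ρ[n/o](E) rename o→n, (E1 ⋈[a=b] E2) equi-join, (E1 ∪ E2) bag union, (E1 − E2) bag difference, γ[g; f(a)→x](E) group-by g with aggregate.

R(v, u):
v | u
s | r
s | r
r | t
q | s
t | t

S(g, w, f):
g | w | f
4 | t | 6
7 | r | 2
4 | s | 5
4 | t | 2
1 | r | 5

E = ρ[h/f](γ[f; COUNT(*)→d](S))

Per-node cardinality:
  S → 5
  γ[f; COUNT(*)→d](S) → 3
  ρ[h/f](γ[f; COUNT(*)→d](S)) → 3

|E| = 3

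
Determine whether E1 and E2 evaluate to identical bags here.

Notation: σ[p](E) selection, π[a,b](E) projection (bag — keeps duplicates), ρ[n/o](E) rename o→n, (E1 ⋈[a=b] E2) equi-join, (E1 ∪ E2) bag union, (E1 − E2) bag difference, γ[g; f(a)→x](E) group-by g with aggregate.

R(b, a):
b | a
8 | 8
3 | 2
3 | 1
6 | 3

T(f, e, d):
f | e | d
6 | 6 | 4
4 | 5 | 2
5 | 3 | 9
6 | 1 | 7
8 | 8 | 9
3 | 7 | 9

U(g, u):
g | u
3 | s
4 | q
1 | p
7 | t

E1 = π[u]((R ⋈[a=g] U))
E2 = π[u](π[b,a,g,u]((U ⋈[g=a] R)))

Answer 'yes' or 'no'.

E1 subexpression sizes:
  R → 4
  U → 4
  (R ⋈[a=g] U) → 2
  π[u]((R ⋈[a=g] U)) → 2
E2 subexpression sizes:
  U → 4
  R → 4
  (U ⋈[g=a] R) → 2
  π[b,a,g,u]((U ⋈[g=a] R)) → 2
  π[u](π[b,a,g,u]((U ⋈[g=a] R))) → 2

E1 and E2 produce the same multiset:
u
p
s

yes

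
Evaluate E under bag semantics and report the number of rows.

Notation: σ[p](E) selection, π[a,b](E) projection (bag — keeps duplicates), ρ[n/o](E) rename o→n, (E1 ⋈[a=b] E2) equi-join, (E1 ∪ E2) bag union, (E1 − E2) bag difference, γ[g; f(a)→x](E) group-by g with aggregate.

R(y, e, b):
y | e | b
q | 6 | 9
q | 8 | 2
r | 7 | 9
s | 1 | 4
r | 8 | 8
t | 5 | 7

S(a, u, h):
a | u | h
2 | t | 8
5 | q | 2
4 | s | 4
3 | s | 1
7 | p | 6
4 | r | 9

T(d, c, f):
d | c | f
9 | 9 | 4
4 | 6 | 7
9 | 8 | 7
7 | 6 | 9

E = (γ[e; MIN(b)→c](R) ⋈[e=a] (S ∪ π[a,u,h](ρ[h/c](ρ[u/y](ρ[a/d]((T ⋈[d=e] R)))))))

Row counts bottom-up:
  R → 6
  γ[e; MIN(b)→c](R) → 5
  S → 6
  T → 4
  R → 6
  (T ⋈[d=e] R) → 1
  ρ[a/d]((T ⋈[d=e] R)) → 1
  ρ[u/y](ρ[a/d]((T ⋈[d=e] R))) → 1
  ρ[h/c](ρ[u/y](ρ[a/d]((T ⋈[d=e] R)))) → 1
  π[a,u,h](ρ[h/c](ρ[u/y](ρ[a/d]((T ⋈[d=e] R))))) → 1
  (S ∪ π[a,u,h](ρ[h/c](ρ[u/y](ρ[a/d]((T ⋈[d=e] R)))))) → 7
  (γ[e; MIN(b)→c](R) ⋈[e=a] (S ∪ π[a,u,h](ρ[h/c](ρ[u/y](ρ[a/d]((T ⋈[d=e] R))))))) → 3

|E| = 3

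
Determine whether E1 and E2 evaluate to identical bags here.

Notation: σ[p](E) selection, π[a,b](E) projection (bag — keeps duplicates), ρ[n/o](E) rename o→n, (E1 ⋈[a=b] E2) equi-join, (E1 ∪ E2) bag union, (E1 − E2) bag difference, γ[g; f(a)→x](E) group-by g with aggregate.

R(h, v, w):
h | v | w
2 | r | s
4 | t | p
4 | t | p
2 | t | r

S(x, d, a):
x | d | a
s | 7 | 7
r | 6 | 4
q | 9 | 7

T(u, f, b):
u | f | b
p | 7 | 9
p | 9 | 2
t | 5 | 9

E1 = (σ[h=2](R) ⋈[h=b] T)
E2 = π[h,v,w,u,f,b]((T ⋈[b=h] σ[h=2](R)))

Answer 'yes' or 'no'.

E1 row counts bottom-up:
  R → 4
  σ[h=2](R) → 2
  T → 3
  (σ[h=2](R) ⋈[h=b] T) → 2
E2 row counts bottom-up:
  T → 3
  R → 4
  σ[h=2](R) → 2
  (T ⋈[b=h] σ[h=2](R)) → 2
  π[h,v,w,u,f,b]((T ⋈[b=h] σ[h=2](R))) → 2

E1 and E2 produce the same multiset:
h | v | w | u | f | b
2 | r | s | p | 9 | 2
2 | t | r | p | 9 | 2

yes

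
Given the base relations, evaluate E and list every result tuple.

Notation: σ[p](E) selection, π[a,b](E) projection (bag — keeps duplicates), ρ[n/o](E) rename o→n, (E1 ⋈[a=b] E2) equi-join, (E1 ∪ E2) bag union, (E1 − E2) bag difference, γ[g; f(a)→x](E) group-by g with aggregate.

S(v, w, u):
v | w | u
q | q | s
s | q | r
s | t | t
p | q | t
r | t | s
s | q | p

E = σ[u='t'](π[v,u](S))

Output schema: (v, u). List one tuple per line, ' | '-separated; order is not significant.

Row counts bottom-up:
  S → 6
  π[v,u](S) → 6
  σ[u='t'](π[v,u](S)) → 2

== RESULT ==
v | u
p | t
s | t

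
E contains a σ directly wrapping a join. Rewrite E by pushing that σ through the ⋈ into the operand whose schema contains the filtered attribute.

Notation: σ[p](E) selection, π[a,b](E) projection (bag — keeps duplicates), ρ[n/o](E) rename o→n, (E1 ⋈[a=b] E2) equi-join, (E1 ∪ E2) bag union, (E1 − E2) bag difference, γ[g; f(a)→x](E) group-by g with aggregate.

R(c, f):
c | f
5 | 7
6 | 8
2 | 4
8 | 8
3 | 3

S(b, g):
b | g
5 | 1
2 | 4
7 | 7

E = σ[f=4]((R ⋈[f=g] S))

σ filters on f, owned by the left side.
E' = (σ[f=4](R) ⋈[f=g] S)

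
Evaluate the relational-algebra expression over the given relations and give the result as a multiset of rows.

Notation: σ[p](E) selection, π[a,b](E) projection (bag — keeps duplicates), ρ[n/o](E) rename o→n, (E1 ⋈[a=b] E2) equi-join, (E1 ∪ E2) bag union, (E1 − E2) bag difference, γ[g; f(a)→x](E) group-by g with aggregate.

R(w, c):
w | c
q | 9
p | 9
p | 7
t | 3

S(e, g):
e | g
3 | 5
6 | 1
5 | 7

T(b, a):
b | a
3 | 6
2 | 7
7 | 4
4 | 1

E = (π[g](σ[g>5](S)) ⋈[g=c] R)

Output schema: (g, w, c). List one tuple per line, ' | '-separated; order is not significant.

Row counts bottom-up:
  S → 3
  σ[g>5](S) → 1
  π[g](σ[g>5](S)) → 1
  R → 4
  (π[g](σ[g>5](S)) ⋈[g=c] R) → 1

== RESULT ==
g | w | c
7 | p | 7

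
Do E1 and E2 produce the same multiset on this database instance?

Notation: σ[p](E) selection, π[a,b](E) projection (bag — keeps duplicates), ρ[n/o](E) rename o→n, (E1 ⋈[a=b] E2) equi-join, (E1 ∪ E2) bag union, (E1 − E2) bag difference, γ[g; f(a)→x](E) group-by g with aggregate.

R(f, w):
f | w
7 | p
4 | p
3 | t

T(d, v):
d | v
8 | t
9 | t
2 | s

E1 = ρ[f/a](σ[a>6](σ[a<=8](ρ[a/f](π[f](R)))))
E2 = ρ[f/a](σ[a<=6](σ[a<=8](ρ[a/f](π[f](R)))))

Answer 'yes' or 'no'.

E1 row counts bottom-up:
  R → 3
  π[f](R) → 3
  ρ[a/f](π[f](R)) → 3
  σ[a<=8](ρ[a/f](π[f](R))) → 3
  σ[a>6](σ[a<=8](ρ[a/f](π[f](R)))) → 1
  ρ[f/a](σ[a>6](σ[a<=8](ρ[a/f](π[f](R))))) → 1
E2 row counts bottom-up:
  R → 3
  π[f](R) → 3
  ρ[a/f](π[f](R)) → 3
  σ[a<=8](ρ[a/f](π[f](R))) → 3
  σ[a<=6](σ[a<=8](ρ[a/f](π[f](R)))) → 2
  ρ[f/a](σ[a<=6](σ[a<=8](ρ[a/f](π[f](R))))) → 2

E1 result:
f
7
E2 result:
f
3
4
Witness: (7,) appears 1× in E1 but 0× in E2.

no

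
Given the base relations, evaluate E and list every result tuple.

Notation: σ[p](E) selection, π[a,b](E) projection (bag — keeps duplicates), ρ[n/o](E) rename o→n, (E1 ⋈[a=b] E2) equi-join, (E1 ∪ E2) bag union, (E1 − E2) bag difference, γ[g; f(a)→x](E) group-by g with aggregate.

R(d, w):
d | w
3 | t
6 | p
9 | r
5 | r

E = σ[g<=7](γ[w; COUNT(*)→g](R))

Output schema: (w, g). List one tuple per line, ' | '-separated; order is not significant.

Subexpression sizes:
  R → 4
  γ[w; COUNT(*)→g](R) → 3
  σ[g<=7](γ[w; COUNT(*)→g](R)) → 3

== RESULT ==
w | g
p | 1
r | 2
t | 1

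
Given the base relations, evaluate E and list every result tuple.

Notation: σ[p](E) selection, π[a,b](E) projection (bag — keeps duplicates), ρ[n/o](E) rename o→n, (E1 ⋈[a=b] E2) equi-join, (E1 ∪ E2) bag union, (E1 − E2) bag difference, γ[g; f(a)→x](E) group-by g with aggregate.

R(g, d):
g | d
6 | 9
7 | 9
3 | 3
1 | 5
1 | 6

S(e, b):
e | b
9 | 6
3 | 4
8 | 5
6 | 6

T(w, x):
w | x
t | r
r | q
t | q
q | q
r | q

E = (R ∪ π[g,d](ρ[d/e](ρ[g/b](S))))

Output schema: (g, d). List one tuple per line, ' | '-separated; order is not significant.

Stepwise |·|:
  R → 5
  S → 4
  ρ[g/b](S) → 4
  ρ[d/e](ρ[g/b](S)) → 4
  π[g,d](ρ[d/e](ρ[g/b](S))) → 4
  (R ∪ π[g,d](ρ[d/e](ρ[g/b](S)))) → 9

== RESULT ==
g | d
1 | 5
1 | 6
3 | 3
4 | 3
5 | 8
6 | 6
6 | 9
6 | 9
7 | 9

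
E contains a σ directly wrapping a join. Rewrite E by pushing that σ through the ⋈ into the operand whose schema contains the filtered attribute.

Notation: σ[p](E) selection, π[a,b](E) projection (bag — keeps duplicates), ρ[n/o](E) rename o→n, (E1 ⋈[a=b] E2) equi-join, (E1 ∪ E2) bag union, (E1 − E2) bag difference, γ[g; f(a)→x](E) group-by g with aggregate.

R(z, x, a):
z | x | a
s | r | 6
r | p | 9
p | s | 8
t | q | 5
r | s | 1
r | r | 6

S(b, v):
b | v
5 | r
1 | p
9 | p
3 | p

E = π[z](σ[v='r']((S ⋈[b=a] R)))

σ filters on v, owned by the left side.
E' = π[z]((σ[v='r'](S) ⋈[b=a] R))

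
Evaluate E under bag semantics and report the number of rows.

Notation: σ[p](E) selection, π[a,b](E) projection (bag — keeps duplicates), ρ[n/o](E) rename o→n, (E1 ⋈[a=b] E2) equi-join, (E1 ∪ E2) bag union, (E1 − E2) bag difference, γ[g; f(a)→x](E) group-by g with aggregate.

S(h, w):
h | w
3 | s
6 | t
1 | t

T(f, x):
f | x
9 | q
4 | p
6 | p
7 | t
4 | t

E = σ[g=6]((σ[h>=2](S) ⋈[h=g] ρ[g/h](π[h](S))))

Subexpression sizes:
  S → 3
  σ[h>=2](S) → 2
  S → 3
  π[h](S) → 3
  ρ[g/h](π[h](S)) → 3
  (σ[h>=2](S) ⋈[h=g] ρ[g/h](π[h](S))) → 2
  σ[g=6]((σ[h>=2](S) ⋈[h=g] ρ[g/h](π[h](S)))) → 1

|E| = 1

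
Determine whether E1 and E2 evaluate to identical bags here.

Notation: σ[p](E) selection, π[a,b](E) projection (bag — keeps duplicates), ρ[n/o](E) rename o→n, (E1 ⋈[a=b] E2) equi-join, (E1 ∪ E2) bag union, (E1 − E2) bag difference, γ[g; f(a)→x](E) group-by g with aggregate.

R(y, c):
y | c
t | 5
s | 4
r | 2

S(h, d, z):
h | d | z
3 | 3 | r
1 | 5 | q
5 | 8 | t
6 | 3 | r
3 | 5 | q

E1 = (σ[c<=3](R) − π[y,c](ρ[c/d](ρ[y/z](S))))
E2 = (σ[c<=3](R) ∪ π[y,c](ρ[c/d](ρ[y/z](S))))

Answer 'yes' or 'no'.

E1 row counts bottom-up:
  R → 3
  σ[c<=3](R) → 1
  S → 5
  ρ[y/z](S) → 5
  ρ[c/d](ρ[y/z](S)) → 5
  π[y,c](ρ[c/d](ρ[y/z](S))) → 5
  (σ[c<=3](R) − π[y,c](ρ[c/d](ρ[y/z](S)))) → 1
E2 row counts bottom-up:
  R → 3
  σ[c<=3](R) → 1
  S → 5
  ρ[y/z](S) → 5
  ρ[c/d](ρ[y/z](S)) → 5
  π[y,c](ρ[c/d](ρ[y/z](S))) → 5
  (σ[c<=3](R) ∪ π[y,c](ρ[c/d](ρ[y/z](S)))) → 6

E1 result:
y | c
r | 2
E2 result:
y | c
q | 5
q | 5
r | 2
r | 3
r | 3
t | 8
Witness: ('t', 8) appears 0× in E1 but 1× in E2.

no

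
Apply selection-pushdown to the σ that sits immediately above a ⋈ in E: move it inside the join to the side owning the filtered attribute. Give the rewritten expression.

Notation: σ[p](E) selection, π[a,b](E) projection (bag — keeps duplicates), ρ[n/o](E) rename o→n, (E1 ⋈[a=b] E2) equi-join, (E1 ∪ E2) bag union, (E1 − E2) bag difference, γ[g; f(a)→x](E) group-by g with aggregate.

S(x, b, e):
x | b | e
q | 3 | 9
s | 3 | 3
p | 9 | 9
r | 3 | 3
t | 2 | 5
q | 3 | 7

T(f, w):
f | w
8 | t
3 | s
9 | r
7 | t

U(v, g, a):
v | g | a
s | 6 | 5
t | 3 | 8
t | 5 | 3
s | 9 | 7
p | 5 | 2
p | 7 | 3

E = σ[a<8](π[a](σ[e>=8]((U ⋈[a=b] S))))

σ filters on e, owned by the right side.
E' = σ[a<8](π[a]((U ⋈[a=b] σ[e>=8](S))))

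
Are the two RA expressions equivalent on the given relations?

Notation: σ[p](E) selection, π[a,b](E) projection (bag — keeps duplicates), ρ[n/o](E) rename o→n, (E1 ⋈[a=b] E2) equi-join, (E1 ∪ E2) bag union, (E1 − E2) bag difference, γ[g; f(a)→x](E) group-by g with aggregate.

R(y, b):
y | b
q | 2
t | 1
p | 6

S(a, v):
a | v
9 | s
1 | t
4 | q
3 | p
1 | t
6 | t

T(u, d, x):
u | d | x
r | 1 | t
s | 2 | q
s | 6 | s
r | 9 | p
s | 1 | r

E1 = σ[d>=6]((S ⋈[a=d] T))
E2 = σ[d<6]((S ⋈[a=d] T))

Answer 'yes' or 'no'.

E1 subexpression sizes:
  S → 6
  T → 5
  (S ⋈[a=d] T) → 6
  σ[d>=6]((S ⋈[a=d] T)) → 2
E2 subexpression sizes:
  S → 6
  T → 5
  (S ⋈[a=d] T) → 6
  σ[d<6]((S ⋈[a=d] T)) → 4

E1 result:
a | v | u | d | x
6 | t | s | 6 | s
9 | s | r | 9 | p
E2 result:
a | v | u | d | x
1 | t | r | 1 | t
1 | t | r | 1 | t
1 | t | s | 1 | r
1 | t | s | 1 | r
Witness: (1, 't', 'r', 1, 't') appears 0× in E1 but 2× in E2.

no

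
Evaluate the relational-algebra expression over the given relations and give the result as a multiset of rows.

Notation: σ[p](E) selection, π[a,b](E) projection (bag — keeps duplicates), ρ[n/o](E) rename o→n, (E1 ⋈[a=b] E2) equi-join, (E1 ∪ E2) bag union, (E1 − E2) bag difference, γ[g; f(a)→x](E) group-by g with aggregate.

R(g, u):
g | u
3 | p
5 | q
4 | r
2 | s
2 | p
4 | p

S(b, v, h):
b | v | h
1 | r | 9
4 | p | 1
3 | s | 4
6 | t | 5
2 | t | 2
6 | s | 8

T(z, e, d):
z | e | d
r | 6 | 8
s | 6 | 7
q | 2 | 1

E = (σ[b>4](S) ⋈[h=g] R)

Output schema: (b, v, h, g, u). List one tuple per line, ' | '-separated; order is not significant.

Row counts bottom-up:
  S → 6
  σ[b>4](S) → 2
  R → 6
  (σ[b>4](S) ⋈[h=g] R) → 1

== RESULT ==
b | v | h | g | u
6 | t | 5 | 5 | q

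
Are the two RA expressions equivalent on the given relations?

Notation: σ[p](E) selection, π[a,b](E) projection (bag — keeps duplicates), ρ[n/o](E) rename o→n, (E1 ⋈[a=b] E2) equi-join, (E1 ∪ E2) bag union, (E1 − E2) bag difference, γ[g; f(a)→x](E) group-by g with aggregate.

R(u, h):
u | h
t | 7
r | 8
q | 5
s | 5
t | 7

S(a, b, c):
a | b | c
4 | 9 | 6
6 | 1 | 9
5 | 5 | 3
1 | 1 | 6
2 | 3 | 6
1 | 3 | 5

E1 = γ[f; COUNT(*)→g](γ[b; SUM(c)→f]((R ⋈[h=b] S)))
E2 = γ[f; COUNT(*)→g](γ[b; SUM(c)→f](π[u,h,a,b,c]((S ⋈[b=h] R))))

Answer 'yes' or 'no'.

E1 row counts bottom-up:
  R → 5
  S → 6
  (R ⋈[h=b] S) → 2
  γ[b; SUM(c)→f]((R ⋈[h=b] S)) → 1
  γ[f; COUNT(*)→g](γ[b; SUM(c)→f]((R ⋈[h=b] S))) → 1
E2 row counts bottom-up:
  S → 6
  R → 5
  (S ⋈[b=h] R) → 2
  π[u,h,a,b,c]((S ⋈[b=h] R)) → 2
  γ[b; SUM(c)→f](π[u,h,a,b,c]((S ⋈[b=h] R))) → 1
  γ[f; COUNT(*)→g](γ[b; SUM(c)→f](π[u,h,a,b,c]((S ⋈[b=h] R)))) → 1

E1 and E2 produce the same multiset:
f | g
6 | 1

yes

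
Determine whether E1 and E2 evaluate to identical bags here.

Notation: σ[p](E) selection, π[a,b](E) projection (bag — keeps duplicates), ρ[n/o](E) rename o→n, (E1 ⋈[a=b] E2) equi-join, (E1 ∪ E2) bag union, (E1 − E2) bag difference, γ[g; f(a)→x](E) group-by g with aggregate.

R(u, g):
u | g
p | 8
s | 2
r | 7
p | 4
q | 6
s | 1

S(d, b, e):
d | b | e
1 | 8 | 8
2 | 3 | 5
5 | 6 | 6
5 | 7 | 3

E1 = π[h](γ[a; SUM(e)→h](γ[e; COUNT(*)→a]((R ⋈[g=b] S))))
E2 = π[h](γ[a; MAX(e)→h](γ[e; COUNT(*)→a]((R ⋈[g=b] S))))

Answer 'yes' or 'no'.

E1 row counts bottom-up:
  R → 6
  S → 4
  (R ⋈[g=b] S) → 3
  γ[e; COUNT(*)→a]((R ⋈[g=b] S)) → 3
  γ[a; SUM(e)→h](γ[e; COUNT(*)→a]((R ⋈[g=b] S))) → 1
  π[h](γ[a; SUM(e)→h](γ[e; COUNT(*)→a]((R ⋈[g=b] S)))) → 1
E2 row counts bottom-up:
  R → 6
  S → 4
  (R ⋈[g=b] S) → 3
  γ[e; COUNT(*)→a]((R ⋈[g=b] S)) → 3
  γ[a; MAX(e)→h](γ[e; COUNT(*)→a]((R ⋈[g=b] S))) → 1
  π[h](γ[a; MAX(e)→h](γ[e; COUNT(*)→a]((R ⋈[g=b] S)))) → 1

E1 result:
h
17
E2 result:
h
8
Witness: (17,) appears 1× in E1 but 0× in E2.

no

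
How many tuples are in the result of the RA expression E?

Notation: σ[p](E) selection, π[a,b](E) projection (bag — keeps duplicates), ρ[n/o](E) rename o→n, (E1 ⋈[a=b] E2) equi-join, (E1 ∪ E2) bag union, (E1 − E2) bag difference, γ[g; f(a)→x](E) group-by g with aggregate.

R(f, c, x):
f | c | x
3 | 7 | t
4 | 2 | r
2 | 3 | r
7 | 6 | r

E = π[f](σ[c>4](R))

Subexpression sizes:
  R → 4
  σ[c>4](R) → 2
  π[f](σ[c>4](R)) → 2

|E| = 2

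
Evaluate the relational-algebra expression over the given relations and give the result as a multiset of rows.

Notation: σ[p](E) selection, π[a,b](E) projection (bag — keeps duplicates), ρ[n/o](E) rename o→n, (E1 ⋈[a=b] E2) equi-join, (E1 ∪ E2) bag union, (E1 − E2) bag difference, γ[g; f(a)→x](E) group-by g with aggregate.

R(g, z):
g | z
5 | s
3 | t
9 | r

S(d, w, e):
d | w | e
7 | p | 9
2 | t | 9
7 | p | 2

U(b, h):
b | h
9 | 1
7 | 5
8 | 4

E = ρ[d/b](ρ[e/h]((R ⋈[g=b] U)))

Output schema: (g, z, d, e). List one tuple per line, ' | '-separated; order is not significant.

Row counts bottom-up:
  R → 3
  U → 3
  (R ⋈[g=b] U) → 1
  ρ[e/h]((R ⋈[g=b] U)) → 1
  ρ[d/b](ρ[e/h]((R ⋈[g=b] U))) → 1

== RESULT ==
g | z | d | e
9 | r | 9 | 1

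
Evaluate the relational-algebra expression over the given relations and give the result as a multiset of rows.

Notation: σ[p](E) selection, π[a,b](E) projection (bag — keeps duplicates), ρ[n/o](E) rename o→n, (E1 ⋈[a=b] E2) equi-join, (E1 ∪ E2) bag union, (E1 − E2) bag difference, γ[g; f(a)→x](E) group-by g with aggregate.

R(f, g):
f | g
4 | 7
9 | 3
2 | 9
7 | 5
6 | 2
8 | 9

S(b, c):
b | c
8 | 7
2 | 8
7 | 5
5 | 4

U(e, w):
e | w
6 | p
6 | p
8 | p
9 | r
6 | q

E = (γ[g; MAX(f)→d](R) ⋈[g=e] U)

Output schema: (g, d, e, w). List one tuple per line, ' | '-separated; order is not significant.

Subexpression sizes:
  R → 6
  γ[g; MAX(f)→d](R) → 5
  U → 5
  (γ[g; MAX(f)→d](R) ⋈[g=e] U) → 1

== RESULT ==
g | d | e | w
9 | 8 | 9 | r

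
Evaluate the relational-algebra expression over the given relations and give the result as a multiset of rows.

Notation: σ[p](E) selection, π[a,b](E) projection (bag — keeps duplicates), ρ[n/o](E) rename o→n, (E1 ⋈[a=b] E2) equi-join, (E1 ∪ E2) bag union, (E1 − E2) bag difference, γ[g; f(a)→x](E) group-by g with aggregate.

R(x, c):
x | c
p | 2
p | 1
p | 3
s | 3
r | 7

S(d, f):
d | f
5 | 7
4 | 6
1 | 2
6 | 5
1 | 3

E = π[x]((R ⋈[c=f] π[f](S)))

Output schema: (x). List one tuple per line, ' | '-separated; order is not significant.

Per-node cardinality:
  R → 5
  S → 5
  π[f](S) → 5
  (R ⋈[c=f] π[f](S)) → 4
  π[x]((R ⋈[c=f] π[f](S))) → 4

== RESULT ==
x
p
p
r
s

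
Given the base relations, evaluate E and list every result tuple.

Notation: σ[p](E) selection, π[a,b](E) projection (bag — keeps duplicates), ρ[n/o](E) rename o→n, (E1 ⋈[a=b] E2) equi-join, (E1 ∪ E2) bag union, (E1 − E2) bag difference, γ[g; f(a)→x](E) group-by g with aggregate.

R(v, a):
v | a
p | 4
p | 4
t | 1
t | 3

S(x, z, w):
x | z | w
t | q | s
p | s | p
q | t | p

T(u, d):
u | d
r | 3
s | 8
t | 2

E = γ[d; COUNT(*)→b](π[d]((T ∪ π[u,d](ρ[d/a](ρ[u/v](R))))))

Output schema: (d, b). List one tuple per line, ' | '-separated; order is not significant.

Subexpression sizes:
  T → 3
  R → 4
  ρ[u/v](R) → 4
  ρ[d/a](ρ[u/v](R)) → 4
  π[u,d](ρ[d/a](ρ[u/v](R))) → 4
  (T ∪ π[u,d](ρ[d/a](ρ[u/v](R)))) → 7
  π[d]((T ∪ π[u,d](ρ[d/a](ρ[u/v](R))))) → 7
  γ[d; COUNT(*)→b](π[d]((T ∪ π[u,d](ρ[d/a](ρ[u/v](R)))))) → 5

== RESULT ==
d | b
1 | 1
2 | 1
3 | 2
4 | 2
8 | 1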